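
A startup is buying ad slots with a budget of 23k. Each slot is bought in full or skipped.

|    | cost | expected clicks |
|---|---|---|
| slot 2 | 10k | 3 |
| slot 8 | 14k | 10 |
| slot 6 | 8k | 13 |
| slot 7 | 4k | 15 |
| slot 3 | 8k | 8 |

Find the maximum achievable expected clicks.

36

slot 2 + slot 6 + slot 7: cost 10 + 8 + 4 = 22 ≤ 23, expected clicks 3 + 13 + 15 = 31.
slot 6 + slot 7 + slot 3: cost 8 + 4 + 8 = 20 ≤ 23, expected clicks 13 + 15 + 8 = 36.
slot 6 + slot 7: cost 8 + 4 = 12 ≤ 23, expected clicks 13 + 15 = 28.
Best is slot 6, slot 7, and slot 3 with total expected clicks 36.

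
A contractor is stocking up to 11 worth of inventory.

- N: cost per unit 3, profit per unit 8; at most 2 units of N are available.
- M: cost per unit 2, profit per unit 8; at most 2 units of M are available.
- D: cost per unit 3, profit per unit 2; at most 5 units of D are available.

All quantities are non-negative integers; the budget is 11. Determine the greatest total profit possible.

Take 2×N and 2×M: cost 10 ≤ 11, profit 2·8 + 2·8 = 32.
M has the best ratio (8/2) and is taken to its limit of 2; remaining capacity is filled optimally with the others.

32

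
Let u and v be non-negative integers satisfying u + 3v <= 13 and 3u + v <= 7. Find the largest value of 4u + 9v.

(u,v)=(1,4) is feasible, giving 40.
(u,v)=(0,4) is feasible, giving 36.
(u,v)=(1,3) is feasible, giving 31.
No feasible integer point exceeds 40.

40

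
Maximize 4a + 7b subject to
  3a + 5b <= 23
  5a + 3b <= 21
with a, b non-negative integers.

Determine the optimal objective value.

32

Relaxing integrality, the LP optimum is 32.20 at (a,b) = (0, 4.6), which is not an integer point.
(a,b)=(1,4): 3·1+5·4=23≤23, 5·1+3·4=17≤21, objective 32.
(a,b)=(2,3): 3·2+5·3=21≤23, 5·2+3·3=19≤21, objective 29.
Maximum is 32 at (a,b)=(1,4).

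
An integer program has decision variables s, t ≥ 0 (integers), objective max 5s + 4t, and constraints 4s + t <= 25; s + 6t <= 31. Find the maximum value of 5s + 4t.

41

Relaxing integrality, the LP optimum is 43.09 at (s,t) = (5.17, 4.3), which is not an integer point.
(s,t)=(5,4) is feasible, giving 41.
(s,t)=(5,3) is feasible, giving 37.
(s,t)=(4,4) is feasible, giving 36.
Maximum is 41 at (s,t)=(5,4).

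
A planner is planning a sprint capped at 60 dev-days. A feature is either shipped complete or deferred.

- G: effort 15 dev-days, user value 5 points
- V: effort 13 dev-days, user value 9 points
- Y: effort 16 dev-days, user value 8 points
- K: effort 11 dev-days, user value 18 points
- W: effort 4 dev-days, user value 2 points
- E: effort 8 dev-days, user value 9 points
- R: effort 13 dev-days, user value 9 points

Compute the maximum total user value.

V + Y + K + W + E: effort 13 + 16 + 11 + 4 + 8 = 52 ≤ 60, user value 9 + 8 + 18 + 2 + 9 = 46.
V + K + W + E + R: effort 13 + 11 + 4 + 8 + 13 = 49 ≤ 60, user value 9 + 18 + 2 + 9 + 9 = 47.
G + V + K + E + R: effort 15 + 13 + 11 + 8 + 13 = 60 ≤ 60, user value 5 + 9 + 18 + 9 + 9 = 50.
Best is G, V, K, E, and R with total user value 50.

50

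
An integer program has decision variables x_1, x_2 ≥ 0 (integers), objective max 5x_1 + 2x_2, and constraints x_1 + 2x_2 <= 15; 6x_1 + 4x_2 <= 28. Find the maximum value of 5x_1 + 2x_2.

22

The continuous relaxation peaks at (4.67, 0) with value 23.33; rounding to a feasible lattice point costs some objective.
(x_1,x_2)=(4,1) is feasible, giving 22.
(x_1,x_2)=(4,0) is feasible, giving 20.
(x_1,x_2)=(3,2) is feasible, giving 19.
The best lattice point is (4,1), giving 22.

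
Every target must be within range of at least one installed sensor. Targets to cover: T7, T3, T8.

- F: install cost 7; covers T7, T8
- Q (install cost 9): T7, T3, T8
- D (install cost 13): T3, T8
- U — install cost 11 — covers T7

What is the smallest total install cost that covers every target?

9

Q alone covers T7, T3, T8 — every target.
Total install cost: 9.
No cover costs less than 9.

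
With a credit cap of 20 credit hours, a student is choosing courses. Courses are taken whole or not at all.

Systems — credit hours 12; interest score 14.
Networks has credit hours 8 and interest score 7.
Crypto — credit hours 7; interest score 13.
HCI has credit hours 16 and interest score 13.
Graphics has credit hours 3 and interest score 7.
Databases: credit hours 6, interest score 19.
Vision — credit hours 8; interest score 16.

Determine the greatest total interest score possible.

Allowing fractional choices, the relaxed optimum would be about 47.6, but courses are indivisible.
Crypto + Graphics + Vision: credit hours 7 + 3 + 8 = 18 ≤ 20, interest score 13 + 7 + 16 = 36.
Graphics + Databases + Vision: credit hours 3 + 6 + 8 = 17 ≤ 20, interest score 7 + 19 + 16 = 42.
Crypto + Graphics + Databases: credit hours 7 + 3 + 6 = 16 ≤ 20, interest score 13 + 7 + 19 = 39.
Best is Graphics, Databases, and Vision with total interest score 42.

42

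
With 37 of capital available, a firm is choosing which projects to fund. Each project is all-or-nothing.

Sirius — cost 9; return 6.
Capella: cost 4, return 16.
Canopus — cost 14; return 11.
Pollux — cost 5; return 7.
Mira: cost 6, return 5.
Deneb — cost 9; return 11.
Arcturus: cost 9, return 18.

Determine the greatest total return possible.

58

Allowing fractional choices, the relaxed optimum would be about 60.1, but projects are indivisible.
Capella + Pollux + Mira + Deneb + Arcturus: cost 4 + 5 + 6 + 9 + 9 = 33 ≤ 37, return 16 + 7 + 5 + 11 + 18 = 57.
Capella + Canopus + Deneb + Arcturus: cost 4 + 14 + 9 + 9 = 36 ≤ 37, return 16 + 11 + 11 + 18 = 56.
Sirius + Capella + Pollux + Deneb + Arcturus: cost 9 + 4 + 5 + 9 + 9 = 36 ≤ 37, return 6 + 16 + 7 + 11 + 18 = 58.
Best is Sirius, Capella, Pollux, Deneb, and Arcturus with total return 58.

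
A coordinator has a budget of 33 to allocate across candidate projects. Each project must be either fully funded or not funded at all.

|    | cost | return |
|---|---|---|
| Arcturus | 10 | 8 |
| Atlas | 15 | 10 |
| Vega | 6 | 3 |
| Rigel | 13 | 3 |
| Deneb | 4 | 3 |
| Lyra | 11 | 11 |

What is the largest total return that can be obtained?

25

Allowing fractional choices, the relaxed optimum would be about 27.3, but projects are indivisible.
Atlas + Deneb + Lyra: cost 15 + 4 + 11 = 30 ≤ 33, return 10 + 3 + 11 = 24.
Arcturus + Vega + Deneb + Lyra: cost 10 + 6 + 4 + 11 = 31 ≤ 33, return 8 + 3 + 3 + 11 = 25.
Best is Arcturus, Vega, Deneb, and Lyra with total return 25.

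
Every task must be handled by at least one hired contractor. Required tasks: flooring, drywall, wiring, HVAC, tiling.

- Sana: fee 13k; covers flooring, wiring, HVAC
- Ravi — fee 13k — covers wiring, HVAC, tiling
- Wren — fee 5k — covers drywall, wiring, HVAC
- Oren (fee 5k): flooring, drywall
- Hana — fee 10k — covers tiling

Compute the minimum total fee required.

18

This is an integer covering problem.
Choose Ravi and Oren: together they cover flooring, drywall, wiring, HVAC, tiling — every task.
Total fee: 13 + 5 = 18.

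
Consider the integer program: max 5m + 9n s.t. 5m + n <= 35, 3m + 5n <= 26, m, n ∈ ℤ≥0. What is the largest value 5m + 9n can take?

46

Relaxing integrality, the LP optimum is 46.80 at (m,n) = (0, 5.2), which is not an integer point.
(m,n)=(2,4) is feasible, giving 46.
(m,n)=(0,5) is feasible, giving 45.
(m,n)=(3,3) is feasible, giving 42.
No feasible integer point exceeds 46.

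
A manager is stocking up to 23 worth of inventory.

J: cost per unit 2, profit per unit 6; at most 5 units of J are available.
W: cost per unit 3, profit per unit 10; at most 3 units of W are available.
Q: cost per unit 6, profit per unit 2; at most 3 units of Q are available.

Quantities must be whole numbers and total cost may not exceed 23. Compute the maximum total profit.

This is a bounded integer knapsack.
Take 5×J and 3×W: cost 19 ≤ 23, profit 5·6 + 3·10 = 60.
W has the best ratio (10/3) and is taken to its limit of 3; remaining capacity is filled optimally with the others.

60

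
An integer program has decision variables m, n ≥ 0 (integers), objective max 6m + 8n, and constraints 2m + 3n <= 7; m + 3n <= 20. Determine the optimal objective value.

20

(m,n)=(2,1): 2·2+3·1=7≤7, 1·2+3·1=5≤20, objective 20.
(m,n)=(3,0): 2·3+3·0=6≤7, 1·3+3·0=3≤20, objective 18.
(m,n)=(1,1): 2·1+3·1=5≤7, 1·1+3·1=4≤20, objective 14.
The best lattice point is (2,1), giving 20.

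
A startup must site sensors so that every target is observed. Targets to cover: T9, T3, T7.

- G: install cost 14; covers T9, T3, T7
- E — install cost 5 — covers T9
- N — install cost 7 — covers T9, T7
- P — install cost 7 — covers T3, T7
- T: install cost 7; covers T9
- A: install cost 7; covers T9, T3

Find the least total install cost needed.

12

The greedy cost-per-new-target heuristic would pick N and P for 14, but a cheaper cover exists.
Choose E and P: together they cover T9, T3, T7 — every target.
Total install cost: 5 + 7 = 12.
No cover costs less than 12.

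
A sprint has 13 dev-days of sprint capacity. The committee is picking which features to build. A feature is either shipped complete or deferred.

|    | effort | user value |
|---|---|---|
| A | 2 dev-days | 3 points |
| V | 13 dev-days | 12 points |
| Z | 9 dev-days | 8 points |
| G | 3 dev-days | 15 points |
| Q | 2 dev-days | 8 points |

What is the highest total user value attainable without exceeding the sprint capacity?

26

Take A, G, and Q: effort 2 + 3 + 2 = 7 ≤ 13, user value 3 + 15 + 8 = 26.
No other feasible combination does better.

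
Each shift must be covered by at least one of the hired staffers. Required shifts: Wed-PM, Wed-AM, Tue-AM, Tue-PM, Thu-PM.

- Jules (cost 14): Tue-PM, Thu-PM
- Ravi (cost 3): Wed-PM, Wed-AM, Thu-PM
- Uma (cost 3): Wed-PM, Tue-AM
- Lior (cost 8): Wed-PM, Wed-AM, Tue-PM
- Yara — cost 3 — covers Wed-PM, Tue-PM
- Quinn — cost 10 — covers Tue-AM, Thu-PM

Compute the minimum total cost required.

9

Choose Ravi, Uma, and Yara: together they cover Wed-PM, Wed-AM, Tue-AM, Tue-PM, Thu-PM — every shift.
Total cost: 3 + 3 + 3 = 9.
No cover costs less than 9.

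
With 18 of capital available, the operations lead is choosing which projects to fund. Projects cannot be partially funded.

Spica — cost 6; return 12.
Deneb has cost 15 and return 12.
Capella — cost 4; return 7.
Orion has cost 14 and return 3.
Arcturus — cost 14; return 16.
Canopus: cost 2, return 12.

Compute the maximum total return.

Take Spica, Capella, and Canopus: cost 6 + 4 + 2 = 12 ≤ 18, return 12 + 7 + 12 = 31.
No other feasible combination does better.

31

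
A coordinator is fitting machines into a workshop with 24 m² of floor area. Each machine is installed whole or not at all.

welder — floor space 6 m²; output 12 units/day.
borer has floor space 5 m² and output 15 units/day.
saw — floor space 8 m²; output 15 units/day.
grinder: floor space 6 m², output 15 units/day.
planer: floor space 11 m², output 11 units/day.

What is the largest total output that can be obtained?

welder + borer + grinder: floor space 6 + 5 + 6 = 17 ≤ 24, output 12 + 15 + 15 = 42.
borer + saw + grinder: floor space 5 + 8 + 6 = 19 ≤ 24, output 15 + 15 + 15 = 45.
Best is borer, saw, and grinder with total output 45.

45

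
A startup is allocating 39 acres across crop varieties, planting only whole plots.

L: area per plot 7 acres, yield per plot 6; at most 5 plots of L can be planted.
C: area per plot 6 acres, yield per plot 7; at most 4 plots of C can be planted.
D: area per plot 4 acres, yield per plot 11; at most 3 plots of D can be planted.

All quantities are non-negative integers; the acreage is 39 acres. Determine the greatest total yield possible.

D has the best ratio (11/4); taking only D gives at most 3×11 = 33 (stopped by the supply cap of 3).
Mixing does better — 4×C and 3×D: area 36 ≤ 39, yield 4·7 + 3·11 = 61.

61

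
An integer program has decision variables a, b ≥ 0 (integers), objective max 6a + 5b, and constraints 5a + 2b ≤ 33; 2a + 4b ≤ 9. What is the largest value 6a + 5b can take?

24

(a,b)=(4,0) is feasible, giving 24.
(a,b)=(3,0) is feasible, giving 18.
No feasible integer point exceeds 24.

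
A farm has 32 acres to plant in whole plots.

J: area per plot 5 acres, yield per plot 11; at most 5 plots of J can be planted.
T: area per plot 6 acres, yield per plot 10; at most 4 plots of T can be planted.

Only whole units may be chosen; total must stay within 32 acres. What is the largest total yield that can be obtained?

65

5×J and 1×T: area 31 ≤ 32, yield 5·11 + 1·10 = 65.
4×J and 2×T: area 32 ≤ 32, yield 4·11 + 2·10 = 64.
Best is 65.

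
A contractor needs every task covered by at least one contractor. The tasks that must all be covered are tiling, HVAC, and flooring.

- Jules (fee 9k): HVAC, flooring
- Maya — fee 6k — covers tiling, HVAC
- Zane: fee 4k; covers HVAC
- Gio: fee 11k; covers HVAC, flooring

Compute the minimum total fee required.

15

Choose Jules and Maya: together they cover tiling, HVAC, flooring — every task.
Total fee: 9 + 6 = 15.
No cover costs less than 15.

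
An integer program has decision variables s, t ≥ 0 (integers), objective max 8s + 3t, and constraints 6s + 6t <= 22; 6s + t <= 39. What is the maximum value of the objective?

The continuous relaxation peaks at (3.67, 0) with value 29.33; rounding to a feasible lattice point costs some objective.
(s,t)=(3,0) is feasible, giving 24.
(s,t)=(2,1) is feasible, giving 19.
The best lattice point is (3,0), giving 24.

24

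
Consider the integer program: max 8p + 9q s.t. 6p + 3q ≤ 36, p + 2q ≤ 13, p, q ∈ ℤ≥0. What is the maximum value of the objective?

69

(p,q)=(3,5) is feasible, giving 69.
(p,q)=(4,4) is feasible, giving 68.
(p,q)=(2,5) is feasible, giving 61.
No feasible integer point exceeds 69.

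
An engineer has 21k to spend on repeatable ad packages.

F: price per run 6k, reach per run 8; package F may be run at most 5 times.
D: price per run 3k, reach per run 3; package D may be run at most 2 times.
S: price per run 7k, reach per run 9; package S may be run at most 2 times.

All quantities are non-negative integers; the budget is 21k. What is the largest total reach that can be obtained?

3×F and 1×D: price 21 ≤ 21, reach 3·8 + 1·3 = 27.
1×F and 2×S: price 20 ≤ 21, reach 1·8 + 2·9 = 26.
Best is 27.

27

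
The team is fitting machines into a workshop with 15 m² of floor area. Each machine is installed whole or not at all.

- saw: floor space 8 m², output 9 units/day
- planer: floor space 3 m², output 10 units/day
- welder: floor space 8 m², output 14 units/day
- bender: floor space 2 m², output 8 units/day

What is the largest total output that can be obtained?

saw + planer + bender: floor space 8 + 3 + 2 = 13 ≤ 15, output 9 + 10 + 8 = 27.
planer + welder + bender: floor space 3 + 8 + 2 = 13 ≤ 15, output 10 + 14 + 8 = 32.
Best is planer, welder, and bender with total output 32.

32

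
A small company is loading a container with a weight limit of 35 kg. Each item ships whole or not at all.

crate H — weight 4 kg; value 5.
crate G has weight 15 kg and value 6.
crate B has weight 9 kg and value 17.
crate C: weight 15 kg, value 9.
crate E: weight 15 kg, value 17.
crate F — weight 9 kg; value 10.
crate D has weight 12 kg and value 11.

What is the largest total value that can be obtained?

This is an integer program with binary decision variables.
Allowing fractional choices, the relaxed optimum would be about 46.8, but items are indivisible.
crate H + crate B + crate E: weight 4 + 9 + 15 = 28 ≤ 35, value 5 + 17 + 17 = 39.
crate H + crate B + crate F + crate D: weight 4 + 9 + 9 + 12 = 34 ≤ 35, value 5 + 17 + 10 + 11 = 43.
crate B + crate E + crate F: weight 9 + 15 + 9 = 33 ≤ 35, value 17 + 17 + 10 = 44.
Best is crate B, crate E, and crate F with total value 44.

44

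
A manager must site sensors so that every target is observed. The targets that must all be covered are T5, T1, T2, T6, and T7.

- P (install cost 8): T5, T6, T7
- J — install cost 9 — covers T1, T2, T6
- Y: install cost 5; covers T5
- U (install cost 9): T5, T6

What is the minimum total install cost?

17

This is an integer covering problem.
Choose P and J: together they cover T5, T1, T2, T6, T7 — every target.
Total install cost: 8 + 9 = 17.
No cover costs less than 17.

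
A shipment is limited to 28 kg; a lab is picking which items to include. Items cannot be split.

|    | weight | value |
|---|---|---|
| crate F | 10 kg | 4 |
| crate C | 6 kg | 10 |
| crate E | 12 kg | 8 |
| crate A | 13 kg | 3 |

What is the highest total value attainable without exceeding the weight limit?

22

Take crate F, crate C, and crate E: weight 10 + 6 + 12 = 28 ≤ 28, value 4 + 10 + 8 = 22.
No other feasible combination does better.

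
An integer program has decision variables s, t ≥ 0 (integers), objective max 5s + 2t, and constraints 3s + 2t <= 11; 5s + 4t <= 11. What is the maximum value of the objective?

The continuous relaxation peaks at (2.2, 0) with value 11.00; rounding to a feasible lattice point costs some objective.
(s,t)=(2,0): 3·2+2·0=6≤11, 5·2+4·0=10≤11, objective 10.
(s,t)=(1,1): 3·1+2·1=5≤11, 5·1+4·1=9≤11, objective 7.
Maximum is 10 at (s,t)=(2,0).

10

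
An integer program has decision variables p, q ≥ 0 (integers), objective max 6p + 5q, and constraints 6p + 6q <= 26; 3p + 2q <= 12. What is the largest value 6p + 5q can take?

24

Relaxing integrality, the LP optimum is 25.00 at (p,q) = (3.33, 1), which is not an integer point.
(p,q)=(4,0) is feasible, giving 24.
(p,q)=(3,1) is feasible, giving 23.
No feasible integer point exceeds 24.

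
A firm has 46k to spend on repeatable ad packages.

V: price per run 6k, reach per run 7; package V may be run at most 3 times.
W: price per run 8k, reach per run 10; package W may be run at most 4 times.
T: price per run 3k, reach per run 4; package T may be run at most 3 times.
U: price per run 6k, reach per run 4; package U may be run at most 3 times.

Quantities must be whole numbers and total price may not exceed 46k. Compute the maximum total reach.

56

2×V, 3×W, and 3×T: price 45 ≤ 46, reach 2·7 + 3·10 + 3·4 = 56.
1×V, 4×W, and 2×T: price 44 ≤ 46, reach 1·7 + 4·10 + 2·4 = 55.
Best is 56.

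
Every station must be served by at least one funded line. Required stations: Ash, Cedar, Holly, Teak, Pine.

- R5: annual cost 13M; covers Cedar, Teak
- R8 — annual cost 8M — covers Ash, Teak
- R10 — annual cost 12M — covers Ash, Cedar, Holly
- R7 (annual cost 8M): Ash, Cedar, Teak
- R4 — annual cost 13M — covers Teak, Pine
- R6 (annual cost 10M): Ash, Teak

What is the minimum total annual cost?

The greedy cost-per-new-station heuristic would pick R7, R10, and R4 for 33, but a cheaper cover exists.
Choose R10 and R4: together they cover Ash, Cedar, Holly, Teak, Pine — every station.
Total annual cost: 12 + 13 = 25.
No cover costs less than 25.

25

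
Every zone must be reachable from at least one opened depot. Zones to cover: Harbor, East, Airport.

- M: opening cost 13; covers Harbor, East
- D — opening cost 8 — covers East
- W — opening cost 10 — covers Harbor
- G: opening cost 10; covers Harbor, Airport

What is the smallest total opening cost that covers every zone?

This is a weighted set-cover instance.
Choose D and G: together they cover Harbor, East, Airport — every zone.
Total opening cost: 8 + 10 = 18.

18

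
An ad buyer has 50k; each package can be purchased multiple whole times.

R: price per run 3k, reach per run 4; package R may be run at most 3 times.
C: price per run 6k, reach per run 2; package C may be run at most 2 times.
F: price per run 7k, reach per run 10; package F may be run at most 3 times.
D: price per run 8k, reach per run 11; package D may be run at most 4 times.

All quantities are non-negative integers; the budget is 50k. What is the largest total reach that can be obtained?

F has the best ratio (10/7); taking only F gives at most 3×10 = 30 (stopped by the supply cap of 3).
Mixing does better — 1×R, 2×F, and 4×D: price 49 ≤ 50, reach 1·4 + 2·10 + 4·11 = 68.

68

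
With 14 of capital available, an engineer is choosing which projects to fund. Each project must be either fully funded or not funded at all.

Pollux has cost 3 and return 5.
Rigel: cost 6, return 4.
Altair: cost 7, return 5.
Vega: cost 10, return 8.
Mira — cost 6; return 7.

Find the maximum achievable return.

This is an integer program with binary decision variables.
Allowing fractional choices, the relaxed optimum would be about 16.0, but projects are indivisible.
Pollux + Mira: cost 3 + 6 = 9 ≤ 14, return 5 + 7 = 12.
Pollux + Vega: cost 3 + 10 = 13 ≤ 14, return 5 + 8 = 13.
Best is Pollux and Vega with total return 13.

13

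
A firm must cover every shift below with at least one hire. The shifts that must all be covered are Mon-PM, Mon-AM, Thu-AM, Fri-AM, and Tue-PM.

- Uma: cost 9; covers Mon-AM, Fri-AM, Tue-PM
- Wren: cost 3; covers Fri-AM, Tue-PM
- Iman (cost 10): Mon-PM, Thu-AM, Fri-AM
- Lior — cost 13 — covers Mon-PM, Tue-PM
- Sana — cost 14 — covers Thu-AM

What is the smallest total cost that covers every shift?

19

The greedy cost-per-new-shift heuristic would pick Wren, Iman, and Uma for 22, but a cheaper cover exists.
Choose Uma and Iman: together they cover Mon-PM, Mon-AM, Thu-AM, Fri-AM, Tue-PM — every shift.
Total cost: 9 + 10 = 19.
No cover costs less than 19.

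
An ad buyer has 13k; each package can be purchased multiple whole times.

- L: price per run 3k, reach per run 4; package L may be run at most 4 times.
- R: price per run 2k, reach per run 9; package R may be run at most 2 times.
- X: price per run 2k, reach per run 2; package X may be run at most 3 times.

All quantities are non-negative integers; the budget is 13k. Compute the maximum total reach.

30

R has the best ratio (9/2); taking only R gives at most 2×9 = 18 (stopped by the supply cap of 2).
Mixing does better — 3×L and 2×R: price 13 ≤ 13, reach 3·4 + 2·9 = 30.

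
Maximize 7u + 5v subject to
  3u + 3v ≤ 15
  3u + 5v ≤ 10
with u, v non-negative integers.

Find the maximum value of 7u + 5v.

(u,v)=(3,0) is feasible, giving 21.
(u,v)=(2,0) is feasible, giving 14.
Maximum is 21 at (u,v)=(3,0).

21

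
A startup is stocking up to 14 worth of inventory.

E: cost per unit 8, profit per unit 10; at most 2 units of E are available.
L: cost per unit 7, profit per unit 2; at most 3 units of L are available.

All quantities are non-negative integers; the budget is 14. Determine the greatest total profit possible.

10

E has the best ratio (10/8); taking only E gives at most 1×10 = 10 (stopped by the cost limit).
Optimal: 1×E: cost 8 ≤ 14, profit 1·10 = 10.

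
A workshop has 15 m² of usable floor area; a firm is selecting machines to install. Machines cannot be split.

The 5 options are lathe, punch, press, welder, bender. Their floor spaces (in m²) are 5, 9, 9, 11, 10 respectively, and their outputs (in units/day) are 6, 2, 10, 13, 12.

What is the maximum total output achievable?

18

Treat it as a binary knapsack problem.
welder: floor space 11 ≤ 15, output 13.
lathe + bender: floor space 5 + 10 = 15 ≤ 15, output 6 + 12 = 18.
lathe + press: floor space 5 + 9 = 14 ≤ 15, output 6 + 10 = 16.
Best is lathe and bender with total output 18.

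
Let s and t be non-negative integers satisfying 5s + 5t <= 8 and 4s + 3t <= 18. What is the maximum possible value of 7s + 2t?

7

(s,t)=(1,0): 5·1+5·0=5≤8, 4·1+3·0=4≤18, objective 7.
(s,t)=(0,1): 5·0+5·1=5≤8, 4·0+3·1=3≤18, objective 2.
(s,t)=(0,0): 5·0+5·0=0≤8, 4·0+3·0=0≤18, objective 0.
Maximum is 7 at (s,t)=(1,0).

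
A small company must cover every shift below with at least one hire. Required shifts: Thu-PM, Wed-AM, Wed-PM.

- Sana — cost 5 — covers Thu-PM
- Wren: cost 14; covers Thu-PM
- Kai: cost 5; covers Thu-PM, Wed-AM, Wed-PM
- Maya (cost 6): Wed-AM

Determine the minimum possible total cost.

5

Kai alone covers Thu-PM, Wed-AM, Wed-PM — every shift.
Total cost: 5.
No cover costs less than 5.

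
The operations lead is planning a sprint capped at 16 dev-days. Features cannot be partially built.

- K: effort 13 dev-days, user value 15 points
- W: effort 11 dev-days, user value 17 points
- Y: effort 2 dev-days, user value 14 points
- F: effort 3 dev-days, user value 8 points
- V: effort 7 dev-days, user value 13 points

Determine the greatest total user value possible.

Y + F + V: effort 2 + 3 + 7 = 12 ≤ 16, user value 14 + 8 + 13 = 35.
W + Y: effort 11 + 2 = 13 ≤ 16, user value 17 + 14 = 31.
W + Y + F: effort 11 + 2 + 3 = 16 ≤ 16, user value 17 + 14 + 8 = 39.
Best is W, Y, and F with total user value 39.

39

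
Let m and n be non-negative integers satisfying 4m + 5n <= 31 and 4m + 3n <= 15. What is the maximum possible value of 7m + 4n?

25

(m,n)=(3,1) is feasible, giving 25.
(m,n)=(2,2) is feasible, giving 22.
(m,n)=(3,0) is feasible, giving 21.
The best lattice point is (3,1), giving 25.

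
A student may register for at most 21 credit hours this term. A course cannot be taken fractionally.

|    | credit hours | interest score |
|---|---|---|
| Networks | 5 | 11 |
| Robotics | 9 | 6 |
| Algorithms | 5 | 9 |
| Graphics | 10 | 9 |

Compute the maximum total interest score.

Networks + Robotics + Algorithms: credit hours 5 + 9 + 5 = 19 ≤ 21, interest score 11 + 6 + 9 = 26.
Networks + Algorithms + Graphics: credit hours 5 + 5 + 10 = 20 ≤ 21, interest score 11 + 9 + 9 = 29.
Best is Networks, Algorithms, and Graphics with total interest score 29.

29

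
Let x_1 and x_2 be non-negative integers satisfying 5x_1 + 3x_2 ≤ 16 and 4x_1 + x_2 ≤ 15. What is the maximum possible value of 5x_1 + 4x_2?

(x_1,x_2)=(0,5): 5·0+3·5=15≤16, 4·0+1·5=5≤15, objective 20.
(x_1,x_2)=(0,4): 5·0+3·4=12≤16, 4·0+1·4=4≤15, objective 16.
The best lattice point is (0,5), giving 20.

20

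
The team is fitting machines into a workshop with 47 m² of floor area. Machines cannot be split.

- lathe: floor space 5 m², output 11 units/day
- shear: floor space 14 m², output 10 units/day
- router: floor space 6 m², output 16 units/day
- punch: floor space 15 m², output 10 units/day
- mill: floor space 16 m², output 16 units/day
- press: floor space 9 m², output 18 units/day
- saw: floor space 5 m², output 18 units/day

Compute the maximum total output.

lathe + router + mill + press + saw: floor space 5 + 6 + 16 + 9 + 5 = 41 ≤ 47, output 11 + 16 + 16 + 18 + 18 = 79.
lathe + router + punch + press + saw: floor space 5 + 6 + 15 + 9 + 5 = 40 ≤ 47, output 11 + 16 + 10 + 18 + 18 = 73.
lathe + shear + router + press + saw: floor space 5 + 14 + 6 + 9 + 5 = 39 ≤ 47, output 11 + 10 + 16 + 18 + 18 = 73.
Best is lathe, router, mill, press, and saw with total output 79.

79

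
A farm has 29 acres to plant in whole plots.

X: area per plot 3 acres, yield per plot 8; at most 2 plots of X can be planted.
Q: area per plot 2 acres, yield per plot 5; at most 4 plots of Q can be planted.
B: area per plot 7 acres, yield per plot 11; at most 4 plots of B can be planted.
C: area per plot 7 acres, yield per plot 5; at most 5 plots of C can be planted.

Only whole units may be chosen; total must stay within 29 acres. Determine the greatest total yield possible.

58

X has the best ratio (8/3); taking only X gives at most 2×8 = 16 (stopped by the supply cap of 2).
Mixing does better — 2×X, 4×Q, and 2×B: area 28 ≤ 29, yield 2·8 + 4·5 + 2·11 = 58.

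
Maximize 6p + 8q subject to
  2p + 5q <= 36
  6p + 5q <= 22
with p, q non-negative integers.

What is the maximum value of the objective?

32

Relaxing integrality, the LP optimum is 35.20 at (p,q) = (0, 4.4), which is not an integer point.
(p,q)=(0,4): 2·0+5·4=20≤36, 6·0+5·4=20≤22, objective 32.
(p,q)=(1,3): 2·1+5·3=17≤36, 6·1+5·3=21≤22, objective 30.
(p,q)=(0,3): 2·0+5·3=15≤36, 6·0+5·3=15≤22, objective 24.
No feasible integer point exceeds 32.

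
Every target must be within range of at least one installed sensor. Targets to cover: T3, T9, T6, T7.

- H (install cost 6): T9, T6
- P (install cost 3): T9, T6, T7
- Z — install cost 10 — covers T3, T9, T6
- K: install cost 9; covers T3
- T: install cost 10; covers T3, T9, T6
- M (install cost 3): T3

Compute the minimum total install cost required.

Choose P and M: together they cover T3, T9, T6, T7 — every target.
Total install cost: 3 + 3 = 6.

6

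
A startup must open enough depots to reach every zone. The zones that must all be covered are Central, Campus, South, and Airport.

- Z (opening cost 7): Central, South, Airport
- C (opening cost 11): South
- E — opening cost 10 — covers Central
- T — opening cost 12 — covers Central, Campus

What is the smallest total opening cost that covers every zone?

Choose Z and T: together they cover Central, Campus, South, Airport — every zone.
Total opening cost: 7 + 12 = 19.

19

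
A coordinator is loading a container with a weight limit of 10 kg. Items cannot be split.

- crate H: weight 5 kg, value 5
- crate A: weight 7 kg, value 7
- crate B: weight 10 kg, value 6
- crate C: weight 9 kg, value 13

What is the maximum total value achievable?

Allowing fractional choices, the relaxed optimum would be about 14.0, but items are indivisible.
crate B: weight 10 ≤ 10, value 6.
crate C: weight 9 ≤ 10, value 13.
crate A: weight 7 ≤ 10, value 7.
Best is crate C with total value 13.

13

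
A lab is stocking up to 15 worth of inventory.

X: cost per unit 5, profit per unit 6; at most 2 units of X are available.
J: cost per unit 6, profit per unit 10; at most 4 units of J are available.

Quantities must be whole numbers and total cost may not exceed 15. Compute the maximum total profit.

20

This is a bounded integer knapsack.
2×J: cost 12 ≤ 15, profit 2·10 = 20.
1×X and 1×J: cost 11 ≤ 15, profit 1·6 + 1·10 = 16.
Best is 20.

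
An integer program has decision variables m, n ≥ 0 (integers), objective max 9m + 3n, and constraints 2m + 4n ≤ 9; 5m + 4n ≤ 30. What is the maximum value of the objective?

Relaxing integrality, the LP optimum is 40.50 at (m,n) = (4.5, 0), which is not an integer point.
(m,n)=(4,0): 2·4+4·0=8≤9, 5·4+4·0=20≤30, objective 36.
(m,n)=(3,0): 2·3+4·0=6≤9, 5·3+4·0=15≤30, objective 27.
No feasible integer point exceeds 36.

36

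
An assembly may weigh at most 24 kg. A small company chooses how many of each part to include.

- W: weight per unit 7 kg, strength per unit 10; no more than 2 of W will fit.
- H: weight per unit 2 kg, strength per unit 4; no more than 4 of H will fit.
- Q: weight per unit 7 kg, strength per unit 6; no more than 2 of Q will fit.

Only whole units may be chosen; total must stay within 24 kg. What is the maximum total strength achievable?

36

2×W and 4×H: weight 22 ≤ 24, strength 2·10 + 4·4 = 36.
1×W, 4×H, and 1×Q: weight 22 ≤ 24, strength 1·10 + 4·4 + 1·6 = 32.
Best is 36.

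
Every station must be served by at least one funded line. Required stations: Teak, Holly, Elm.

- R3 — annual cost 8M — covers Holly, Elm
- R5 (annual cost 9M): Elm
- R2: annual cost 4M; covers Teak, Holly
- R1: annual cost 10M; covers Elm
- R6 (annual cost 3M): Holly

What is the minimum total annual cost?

Choose R3 and R2: together they cover Teak, Holly, Elm — every station.
Total annual cost: 8 + 4 = 12.
No cover costs less than 12.

12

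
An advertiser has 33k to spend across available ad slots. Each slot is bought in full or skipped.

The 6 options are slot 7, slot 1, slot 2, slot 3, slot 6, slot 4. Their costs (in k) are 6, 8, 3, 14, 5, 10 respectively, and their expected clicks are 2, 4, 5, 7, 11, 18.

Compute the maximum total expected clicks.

41

Allowing fractional choices, the relaxed optimum would be about 41.5, but ad slots are indivisible.
slot 7 + slot 1 + slot 2 + slot 6 + slot 4: cost 6 + 8 + 3 + 5 + 10 = 32 ≤ 33, expected clicks 2 + 4 + 5 + 11 + 18 = 40.
slot 1 + slot 2 + slot 6 + slot 4: cost 8 + 3 + 5 + 10 = 26 ≤ 33, expected clicks 4 + 5 + 11 + 18 = 38.
slot 2 + slot 3 + slot 6 + slot 4: cost 3 + 14 + 5 + 10 = 32 ≤ 33, expected clicks 5 + 7 + 11 + 18 = 41.
Best is slot 2, slot 3, slot 6, and slot 4 with total expected clicks 41.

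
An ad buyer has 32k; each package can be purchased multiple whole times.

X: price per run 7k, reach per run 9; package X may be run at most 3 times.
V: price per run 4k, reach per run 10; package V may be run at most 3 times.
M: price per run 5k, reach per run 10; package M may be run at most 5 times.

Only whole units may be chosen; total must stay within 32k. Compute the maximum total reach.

70

V has the best ratio (10/4); taking only V gives at most 3×10 = 30 (stopped by the supply cap of 3).
Mixing does better — 3×V and 4×M: price 32 ≤ 32, reach 3·10 + 4·10 = 70.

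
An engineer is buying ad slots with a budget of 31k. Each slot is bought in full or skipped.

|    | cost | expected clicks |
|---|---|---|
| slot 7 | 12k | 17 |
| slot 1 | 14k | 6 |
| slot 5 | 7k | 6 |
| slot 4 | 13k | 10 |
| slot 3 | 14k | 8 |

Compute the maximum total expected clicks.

This is an integer program with binary decision variables.
Allowing fractional choices, the relaxed optimum would be about 32.2, but ad slots are indivisible.
slot 7 + slot 3: cost 12 + 14 = 26 ≤ 31, expected clicks 17 + 8 = 25.
slot 7 + slot 4: cost 12 + 13 = 25 ≤ 31, expected clicks 17 + 10 = 27.
Best is slot 7 and slot 4 with total expected clicks 27.

27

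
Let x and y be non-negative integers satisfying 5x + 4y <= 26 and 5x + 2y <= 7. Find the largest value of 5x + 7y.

21

(x,y)=(0,3) is feasible, giving 21.
(x,y)=(0,2) is feasible, giving 14.
Maximum is 21 at (x,y)=(0,3).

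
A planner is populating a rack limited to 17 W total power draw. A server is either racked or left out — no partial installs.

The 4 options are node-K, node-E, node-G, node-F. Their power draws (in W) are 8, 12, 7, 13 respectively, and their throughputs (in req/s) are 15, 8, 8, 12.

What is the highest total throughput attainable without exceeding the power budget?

node-K: power draw 8 ≤ 17, throughput 15.
node-K + node-G: power draw 8 + 7 = 15 ≤ 17, throughput 15 + 8 = 23.
Best is node-K and node-G with total throughput 23.

23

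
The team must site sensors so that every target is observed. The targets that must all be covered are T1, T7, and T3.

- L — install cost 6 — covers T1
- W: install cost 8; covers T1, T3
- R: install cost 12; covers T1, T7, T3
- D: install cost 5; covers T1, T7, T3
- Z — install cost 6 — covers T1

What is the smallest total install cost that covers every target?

5

This is a weighted set-cover instance.
D alone covers T1, T7, T3 — every target.
Total install cost: 5.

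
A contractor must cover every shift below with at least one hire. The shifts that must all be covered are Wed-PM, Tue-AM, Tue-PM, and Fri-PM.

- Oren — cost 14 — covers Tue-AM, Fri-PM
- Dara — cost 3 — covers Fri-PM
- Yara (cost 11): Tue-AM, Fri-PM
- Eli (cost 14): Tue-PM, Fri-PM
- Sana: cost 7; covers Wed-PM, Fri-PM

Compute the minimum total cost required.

32

The greedy cost-per-new-shift heuristic would pick Dara, Sana, Yara, and Eli for 35, but a cheaper cover exists.
Choose Yara, Eli, and Sana: together they cover Wed-PM, Tue-AM, Tue-PM, Fri-PM — every shift.
Total cost: 11 + 14 + 7 = 32.
No cover costs less than 32.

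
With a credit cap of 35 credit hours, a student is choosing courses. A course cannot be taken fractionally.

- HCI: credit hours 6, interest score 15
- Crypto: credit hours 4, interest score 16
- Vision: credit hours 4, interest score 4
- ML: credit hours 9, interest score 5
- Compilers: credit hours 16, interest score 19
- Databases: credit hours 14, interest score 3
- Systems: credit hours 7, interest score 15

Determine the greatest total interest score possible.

Allowing fractional choices, the relaxed optimum would be about 67.0, but courses are indivisible.
HCI + Crypto + Compilers + Systems: credit hours 6 + 4 + 16 + 7 = 33 ≤ 35, interest score 15 + 16 + 19 + 15 = 65.
HCI + Crypto + ML + Compilers: credit hours 6 + 4 + 9 + 16 = 35 ≤ 35, interest score 15 + 16 + 5 + 19 = 55.
HCI + Crypto + Vision + ML + Systems: credit hours 6 + 4 + 4 + 9 + 7 = 30 ≤ 35, interest score 15 + 16 + 4 + 5 + 15 = 55.
Best is HCI, Crypto, Compilers, and Systems with total interest score 65.

65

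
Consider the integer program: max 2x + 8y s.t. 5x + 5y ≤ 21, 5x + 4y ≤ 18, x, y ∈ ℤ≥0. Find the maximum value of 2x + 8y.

32

Relaxing integrality, the LP optimum is 33.60 at (x,y) = (0, 4.2), which is not an integer point.
(x,y)=(0,4) is feasible, giving 32.
(x,y)=(1,3) is feasible, giving 26.
The best lattice point is (0,4), giving 32.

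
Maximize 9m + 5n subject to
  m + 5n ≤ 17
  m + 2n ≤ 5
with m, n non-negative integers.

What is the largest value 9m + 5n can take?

(m,n)=(5,0): 1·5+5·0=5≤17, 1·5+2·0=5≤5, objective 45.
(m,n)=(4,0): 1·4+5·0=4≤17, 1·4+2·0=4≤5, objective 36.
The best lattice point is (5,0), giving 45.

45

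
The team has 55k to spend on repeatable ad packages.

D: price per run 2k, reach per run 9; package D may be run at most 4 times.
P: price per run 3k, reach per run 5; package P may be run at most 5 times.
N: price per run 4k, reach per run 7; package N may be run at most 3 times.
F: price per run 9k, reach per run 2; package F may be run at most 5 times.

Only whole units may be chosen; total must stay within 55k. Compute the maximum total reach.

4×D, 5×P, 3×N, and 1×F: price 44 ≤ 55, reach 4·9 + 5·5 + 3·7 + 1·2 = 84.
4×D, 5×P, 3×N, and 2×F: price 53 ≤ 55, reach 4·9 + 5·5 + 3·7 + 2·2 = 86.
Best is 86.

86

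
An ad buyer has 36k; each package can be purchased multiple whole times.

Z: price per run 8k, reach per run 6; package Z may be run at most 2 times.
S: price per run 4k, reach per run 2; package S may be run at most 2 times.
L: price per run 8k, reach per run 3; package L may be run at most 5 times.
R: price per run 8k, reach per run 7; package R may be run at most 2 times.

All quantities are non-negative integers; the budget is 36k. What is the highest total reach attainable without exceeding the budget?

2×Z and 2×R: price 32 ≤ 36, reach 2·6 + 2·7 = 26.
2×Z, 1×S, and 2×R: price 36 ≤ 36, reach 2·6 + 1·2 + 2·7 = 28.
Best is 28.

28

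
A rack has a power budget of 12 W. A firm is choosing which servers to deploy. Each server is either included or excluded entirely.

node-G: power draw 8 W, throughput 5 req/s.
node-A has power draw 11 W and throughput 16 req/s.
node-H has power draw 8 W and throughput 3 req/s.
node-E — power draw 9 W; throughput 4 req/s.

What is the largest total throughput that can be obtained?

16

This is a 0-1 knapsack instance.
Take node-A: power draw 11 ≤ 12, throughput 16.
No other feasible combination does better.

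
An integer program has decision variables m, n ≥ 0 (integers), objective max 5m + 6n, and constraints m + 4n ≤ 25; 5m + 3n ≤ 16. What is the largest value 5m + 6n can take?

30

(m,n)=(0,5): 1·0+4·5=20≤25, 5·0+3·5=15≤16, objective 30.
(m,n)=(0,4): 1·0+4·4=16≤25, 5·0+3·4=12≤16, objective 24.
No feasible integer point exceeds 30.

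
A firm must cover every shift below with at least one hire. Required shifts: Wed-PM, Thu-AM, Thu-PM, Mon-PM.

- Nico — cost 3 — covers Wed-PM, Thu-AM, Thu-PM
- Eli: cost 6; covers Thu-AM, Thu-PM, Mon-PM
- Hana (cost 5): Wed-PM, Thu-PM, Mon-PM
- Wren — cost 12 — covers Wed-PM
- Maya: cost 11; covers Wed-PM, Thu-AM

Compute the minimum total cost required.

Choose Nico and Hana: together they cover Wed-PM, Thu-AM, Thu-PM, Mon-PM — every shift.
Total cost: 3 + 5 = 8.

8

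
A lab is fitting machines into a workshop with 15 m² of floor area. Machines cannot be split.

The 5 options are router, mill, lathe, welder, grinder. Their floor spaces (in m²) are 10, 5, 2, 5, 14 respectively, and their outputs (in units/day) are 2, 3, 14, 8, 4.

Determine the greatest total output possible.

This is an integer program with binary decision variables.
Allowing fractional choices, the relaxed optimum would be about 25.9, but machines are indivisible.
mill + lathe + welder: floor space 5 + 2 + 5 = 12 ≤ 15, output 3 + 14 + 8 = 25.
mill + lathe: floor space 5 + 2 = 7 ≤ 15, output 3 + 14 = 17.
lathe + welder: floor space 2 + 5 = 7 ≤ 15, output 14 + 8 = 22.
Best is mill, lathe, and welder with total output 25.

25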